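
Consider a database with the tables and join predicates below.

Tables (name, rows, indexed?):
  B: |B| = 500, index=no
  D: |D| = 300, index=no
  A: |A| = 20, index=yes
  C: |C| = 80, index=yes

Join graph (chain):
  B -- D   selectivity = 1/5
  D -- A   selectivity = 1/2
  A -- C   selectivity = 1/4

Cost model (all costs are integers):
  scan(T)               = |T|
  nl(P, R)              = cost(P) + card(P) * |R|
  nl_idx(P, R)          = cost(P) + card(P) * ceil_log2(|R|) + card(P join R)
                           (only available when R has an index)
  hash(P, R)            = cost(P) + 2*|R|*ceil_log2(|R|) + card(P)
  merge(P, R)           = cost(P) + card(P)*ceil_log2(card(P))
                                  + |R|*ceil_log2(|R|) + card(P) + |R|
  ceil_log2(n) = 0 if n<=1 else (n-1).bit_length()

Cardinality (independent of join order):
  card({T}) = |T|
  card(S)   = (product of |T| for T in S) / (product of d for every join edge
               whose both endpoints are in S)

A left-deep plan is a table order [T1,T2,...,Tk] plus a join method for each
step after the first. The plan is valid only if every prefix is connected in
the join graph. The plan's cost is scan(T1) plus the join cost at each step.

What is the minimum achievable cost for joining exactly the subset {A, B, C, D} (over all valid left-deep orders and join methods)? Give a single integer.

Selinger DP over subsets of {A,B,C,D}:
  {B}: scan cost=500, card=500
  {D}: scan cost=300, card=300
  {A}: scan cost=20, card=20
  {C}: scan cost=80, card=80
  {BD}: card=30000; try (D,hash)→6400, (B,merge)→8300, (D,merge)→8500, (B,hash)→9600, (B,nl)→150300, (D,nl)→150500; best=6400 via (D,hash)
  {AD}: card=3000; try (A,hash)→800, (D,merge)→3140, (A,merge)→3420, (A,nl_idx)→4800, (D,hash)→5440, (D,nl)→6020 …(+1); best=800 via (A,hash)
  {AC}: card=400; try (A,hash)→360, (C,nl_idx)→560, (C,merge)→780, (A,merge)→840, (A,nl_idx)→880, (C,hash)→1160 …(+2); best=360 via (A,hash)
  {ABD}: card=300000; try (B,hash)→12800, (A,hash)→36600, (B,merge)→44800, (A,nl_idx)→456400, (A,merge)→486520, (A,nl)→606400 …(+1); best=12800 via (B,hash)
  {ACD}: card=60000; try (C,hash)→4920, (D,hash)→6160, (D,merge)→7360, (C,merge)→40440, (C,nl_idx)→81800, (D,nl)→120360 …(+1); best=4920 via (C,hash)
  {ABCD}: card=6000000; try (B,hash)→73920, (C,hash)→313920, (B,merge)→1029920, (C,merge)→6013440, (C,nl_idx)→8112800, (C,nl)→24012800 …(+1); best=73920 via (B,hash)

73920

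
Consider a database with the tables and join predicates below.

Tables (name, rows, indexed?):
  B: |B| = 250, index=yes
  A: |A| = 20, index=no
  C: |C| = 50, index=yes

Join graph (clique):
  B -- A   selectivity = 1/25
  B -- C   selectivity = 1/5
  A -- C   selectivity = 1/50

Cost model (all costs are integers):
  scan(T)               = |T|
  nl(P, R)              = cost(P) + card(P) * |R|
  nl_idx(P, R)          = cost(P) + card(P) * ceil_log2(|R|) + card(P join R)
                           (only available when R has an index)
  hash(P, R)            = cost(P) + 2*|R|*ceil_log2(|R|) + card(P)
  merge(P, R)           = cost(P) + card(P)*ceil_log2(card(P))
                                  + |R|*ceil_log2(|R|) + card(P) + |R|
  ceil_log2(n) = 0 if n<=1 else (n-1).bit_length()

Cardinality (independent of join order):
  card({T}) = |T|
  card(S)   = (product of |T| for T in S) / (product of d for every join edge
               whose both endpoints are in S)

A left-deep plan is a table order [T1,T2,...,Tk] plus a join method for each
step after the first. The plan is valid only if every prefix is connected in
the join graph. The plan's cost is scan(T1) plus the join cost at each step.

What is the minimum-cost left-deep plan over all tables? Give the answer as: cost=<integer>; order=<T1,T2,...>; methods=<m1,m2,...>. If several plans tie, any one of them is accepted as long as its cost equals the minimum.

Selinger DP (subsets sized 1..n):
  {B}: scan cost=250, card=250
  {A}: scan cost=20, card=20
  {C}: scan cost=50, card=50
  {AB}: card=200; try (B,nl_idx)→380, (A,hash)→700, (B,merge)→2390, (A,merge)→2620, (B,hash)→4040, (B,nl)→5020 …(+1); best=380 via (B,nl_idx)
  {BC}: card=2500; try (C,hash)→1100, (B,merge)→2650, (C,merge)→2850, (B,nl_idx)→2950, (B,hash)→4100, (C,nl_idx)→4250 …(+2); best=1100 via (C,hash)
  {AC}: card=20; try (C,nl_idx)→160, (A,hash)→300, (C,merge)→490, (A,merge)→520, (C,hash)→640, (C,nl)→1020 …(+1); best=160 via (C,nl_idx)
  {ABC}: card=40; try (B,nl_idx)→360, (C,hash)→1180, (C,nl_idx)→1620, (C,merge)→2530, (B,merge)→2530, (A,hash)→3800 …(+5); best=360 via (B,nl_idx)

cost=360; order=A,C,B; methods=nl_idx,nl_idx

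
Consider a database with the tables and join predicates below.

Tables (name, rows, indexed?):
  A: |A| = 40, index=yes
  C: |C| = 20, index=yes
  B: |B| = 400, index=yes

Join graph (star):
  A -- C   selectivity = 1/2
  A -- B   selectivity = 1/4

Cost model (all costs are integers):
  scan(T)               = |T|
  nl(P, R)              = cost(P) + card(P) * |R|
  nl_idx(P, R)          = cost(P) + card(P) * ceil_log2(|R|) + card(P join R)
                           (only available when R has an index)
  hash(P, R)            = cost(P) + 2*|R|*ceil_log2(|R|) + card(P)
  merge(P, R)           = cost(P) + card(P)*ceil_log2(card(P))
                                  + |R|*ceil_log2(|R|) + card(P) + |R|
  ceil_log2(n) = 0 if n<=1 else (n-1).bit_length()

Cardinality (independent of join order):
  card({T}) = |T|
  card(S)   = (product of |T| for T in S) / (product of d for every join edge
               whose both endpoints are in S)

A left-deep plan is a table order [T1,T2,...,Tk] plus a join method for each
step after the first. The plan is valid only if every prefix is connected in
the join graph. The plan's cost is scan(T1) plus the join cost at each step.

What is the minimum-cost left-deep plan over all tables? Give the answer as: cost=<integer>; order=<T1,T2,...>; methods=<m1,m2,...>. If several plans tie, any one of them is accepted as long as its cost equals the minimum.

Selinger DP (subsets sized 1..n):
  {A}: scan cost=40, card=40
  {C}: scan cost=20, card=20
  {B}: scan cost=400, card=400
  {AC}: card=400; try (C,hash)→280, (A,merge)→420, (C,merge)→440, (A,hash)→520, (A,nl_idx)→540, (C,nl_idx)→640 …(+2); best=280 via (C,hash)
  {AB}: card=4000; try (A,hash)→1280, (B,merge)→4320, (B,nl_idx)→4400, (A,merge)→4680, (A,nl_idx)→6800, (B,hash)→7280 …(+2); best=1280 via (A,hash)
  {ABC}: card=40000; try (C,hash)→5480, (B,hash)→7880, (B,merge)→8280, (B,nl_idx)→43880, (C,merge)→53400, (C,nl_idx)→61280 …(+2); best=5480 via (C,hash)

cost=5480; order=B,A,C; methods=hash,hash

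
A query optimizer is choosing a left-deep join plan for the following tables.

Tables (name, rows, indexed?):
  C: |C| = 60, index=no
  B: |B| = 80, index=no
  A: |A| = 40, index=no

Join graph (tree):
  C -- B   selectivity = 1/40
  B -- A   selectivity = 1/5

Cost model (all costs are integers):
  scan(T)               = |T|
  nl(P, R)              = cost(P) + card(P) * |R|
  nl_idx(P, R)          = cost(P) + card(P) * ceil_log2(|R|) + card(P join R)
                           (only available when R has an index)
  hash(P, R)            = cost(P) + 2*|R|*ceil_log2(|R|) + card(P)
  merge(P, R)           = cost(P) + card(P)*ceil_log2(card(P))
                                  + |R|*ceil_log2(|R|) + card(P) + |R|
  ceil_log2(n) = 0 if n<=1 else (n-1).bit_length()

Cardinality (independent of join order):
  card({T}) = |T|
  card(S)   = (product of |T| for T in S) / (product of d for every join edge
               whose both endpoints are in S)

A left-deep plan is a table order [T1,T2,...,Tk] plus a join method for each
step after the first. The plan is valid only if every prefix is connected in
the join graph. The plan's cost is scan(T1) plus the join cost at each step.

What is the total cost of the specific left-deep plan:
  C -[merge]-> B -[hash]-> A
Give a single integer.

step 1: scan C: cost=60, card=60
step 2: join B via merge
    card(P join B) = 60*80/(40) = 120
    cost = 60 + 60*6 + 80*7 + 60 + 80 = 1120
step 3: join A via hash
    card(P join A) = 120*40/(5) = 960
    cost = 1120 + 2*40*6 + 120 = 1720

1720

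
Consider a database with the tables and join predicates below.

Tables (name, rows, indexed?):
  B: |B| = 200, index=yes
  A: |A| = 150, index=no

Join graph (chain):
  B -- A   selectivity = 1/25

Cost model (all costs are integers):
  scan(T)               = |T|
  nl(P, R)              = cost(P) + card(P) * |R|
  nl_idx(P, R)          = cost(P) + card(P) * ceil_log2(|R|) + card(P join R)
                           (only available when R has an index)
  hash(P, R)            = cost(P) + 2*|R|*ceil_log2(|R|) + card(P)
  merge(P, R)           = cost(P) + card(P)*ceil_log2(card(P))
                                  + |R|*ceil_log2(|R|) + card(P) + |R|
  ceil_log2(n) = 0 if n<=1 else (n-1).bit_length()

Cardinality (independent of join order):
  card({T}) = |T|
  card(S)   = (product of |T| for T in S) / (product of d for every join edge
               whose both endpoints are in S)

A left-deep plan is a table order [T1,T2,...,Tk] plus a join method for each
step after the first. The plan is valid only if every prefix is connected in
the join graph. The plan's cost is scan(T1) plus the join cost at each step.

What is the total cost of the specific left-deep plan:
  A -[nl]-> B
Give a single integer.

step 1: scan A: cost=150, card=150
step 2: join B via nl
    card(P join B) = 150*200/(25) = 1200
    cost = 150 + 150*200 = 30150

30150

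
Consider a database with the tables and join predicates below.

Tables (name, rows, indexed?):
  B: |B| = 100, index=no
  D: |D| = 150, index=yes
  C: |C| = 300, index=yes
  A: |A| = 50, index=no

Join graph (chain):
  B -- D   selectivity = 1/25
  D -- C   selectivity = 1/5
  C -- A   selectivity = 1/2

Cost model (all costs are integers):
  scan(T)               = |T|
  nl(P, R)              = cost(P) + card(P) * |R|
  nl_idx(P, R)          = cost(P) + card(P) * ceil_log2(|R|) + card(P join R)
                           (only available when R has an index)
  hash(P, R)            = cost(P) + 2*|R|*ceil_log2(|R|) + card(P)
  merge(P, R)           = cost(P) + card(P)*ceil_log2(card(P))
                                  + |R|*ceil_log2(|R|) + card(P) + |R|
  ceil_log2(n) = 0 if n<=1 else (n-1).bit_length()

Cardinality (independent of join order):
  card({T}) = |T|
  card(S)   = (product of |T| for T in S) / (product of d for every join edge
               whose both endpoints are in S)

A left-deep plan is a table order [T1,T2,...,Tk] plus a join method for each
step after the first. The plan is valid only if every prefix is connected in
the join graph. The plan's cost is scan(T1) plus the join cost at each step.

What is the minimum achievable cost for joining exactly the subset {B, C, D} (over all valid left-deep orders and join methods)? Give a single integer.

Selinger DP over subsets of {B,C,D}:
  {B}: scan cost=100, card=100
  {D}: scan cost=150, card=150
  {C}: scan cost=300, card=300
  {BD}: card=600; try (D,nl_idx)→1500, (B,hash)→1700, (D,merge)→2250, (B,merge)→2300, (D,hash)→2600, (D,nl)→15100 …(+1); best=1500 via (D,nl_idx)
  {CD}: card=9000; try (D,hash)→3000, (C,merge)→4500, (D,merge)→4650, (C,hash)→5700, (C,nl_idx)→10500, (D,nl_idx)→11700 …(+2); best=3000 via (D,hash)
  {BCD}: card=36000; try (C,hash)→7500, (C,merge)→11100, (B,hash)→13400, (C,nl_idx)→42900, (B,merge)→138800, (C,nl)→181500 …(+1); best=7500 via (C,hash)

7500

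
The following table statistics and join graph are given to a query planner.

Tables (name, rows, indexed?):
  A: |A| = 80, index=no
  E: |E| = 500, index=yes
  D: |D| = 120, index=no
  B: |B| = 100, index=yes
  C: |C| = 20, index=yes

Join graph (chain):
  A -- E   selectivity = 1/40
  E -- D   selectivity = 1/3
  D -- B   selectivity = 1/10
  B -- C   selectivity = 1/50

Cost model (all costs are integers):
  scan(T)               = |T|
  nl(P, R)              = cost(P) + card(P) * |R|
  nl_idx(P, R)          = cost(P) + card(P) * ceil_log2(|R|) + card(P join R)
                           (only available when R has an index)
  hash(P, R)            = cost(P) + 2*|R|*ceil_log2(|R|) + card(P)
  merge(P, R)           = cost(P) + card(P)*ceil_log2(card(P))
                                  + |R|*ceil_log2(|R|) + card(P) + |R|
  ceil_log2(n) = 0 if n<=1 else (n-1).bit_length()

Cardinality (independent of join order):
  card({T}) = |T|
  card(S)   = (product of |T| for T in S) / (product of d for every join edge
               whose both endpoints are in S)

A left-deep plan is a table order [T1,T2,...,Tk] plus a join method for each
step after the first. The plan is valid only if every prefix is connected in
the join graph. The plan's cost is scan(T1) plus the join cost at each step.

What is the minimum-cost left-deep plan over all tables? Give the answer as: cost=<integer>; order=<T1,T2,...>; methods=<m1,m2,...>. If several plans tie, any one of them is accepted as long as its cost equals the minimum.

cost=92040; order=C,B,D,E,A; methods=nl_idx,merge,hash,hash

Selinger DP (subsets sized 1..n):
  {A}: scan cost=80, card=80
  {E}: scan cost=500, card=500
  {D}: scan cost=120, card=120
  {B}: scan cost=100, card=100
  {C}: scan cost=20, card=20
  {AE}: card=1000; try (E,nl_idx)→1800, (A,hash)→2120, (E,merge)→5720, (A,merge)→6140, (E,hash)→9160, (E,nl)→40080 …(+1); best=1800 via (E,nl_idx)
  {DE}: card=20000; try (D,hash)→2680, (E,merge)→6080, (D,merge)→6460, (E,hash)→9240, (E,nl_idx)→21200, (E,nl)→60120 …(+1); best=2680 via (D,hash)
  {BD}: card=1200; try (B,hash)→1640, (D,merge)→1860, (D,hash)→1880, (B,merge)→1880, (B,nl_idx)→2160, (D,nl)→12100 …(+1); best=1640 via (B,hash)
  {BC}: card=40; try (B,nl_idx)→200, (C,hash)→400, (C,nl_idx)→640, (B,merge)→940, (C,merge)→1020, (B,hash)→1440 …(+2); best=200 via (B,nl_idx)
  {ADE}: card=40000; try (D,hash)→4480, (D,merge)→13760, (A,hash)→23800, (D,nl)→121800, (A,merge)→323320, (A,nl)→1602680; best=4480 via (D,hash)
  {BDE}: card=200000; try (E,hash)→11840, (E,merge)→21040, (B,hash)→24080, (E,nl_idx)→212440, (B,merge)→323480, (B,nl_idx)→342680 …(+2); best=11840 via (E,hash)
  {BCD}: card=480; try (D,merge)→1440, (D,hash)→1920, (C,hash)→3040, (D,nl)→5000, (C,nl_idx)→8120, (C,merge)→16160 …(+1); best=1440 via (D,merge)
  {ABDE}: card=400000; try (B,hash)→45880, (A,hash)→212960, (B,nl_idx)→684480, (B,merge)→685280, (A,merge)→3812480, (B,nl)→4004480 …(+1); best=45880 via (B,hash)
  {BCDE}: card=80000; try (E,hash)→10920, (E,merge)→11240, (E,nl_idx)→85760, (C,hash)→212040, (E,nl)→241440, (C,nl_idx)→1091840 …(+2); best=10920 via (E,hash)
  {ABCDE}: card=160000; try (A,hash)→92040, (C,hash)→446080, (A,merge)→1451560, (C,nl_idx)→2205880, (A,nl)→6410920, (C,nl)→8045880 …(+1); best=92040 via (A,hash)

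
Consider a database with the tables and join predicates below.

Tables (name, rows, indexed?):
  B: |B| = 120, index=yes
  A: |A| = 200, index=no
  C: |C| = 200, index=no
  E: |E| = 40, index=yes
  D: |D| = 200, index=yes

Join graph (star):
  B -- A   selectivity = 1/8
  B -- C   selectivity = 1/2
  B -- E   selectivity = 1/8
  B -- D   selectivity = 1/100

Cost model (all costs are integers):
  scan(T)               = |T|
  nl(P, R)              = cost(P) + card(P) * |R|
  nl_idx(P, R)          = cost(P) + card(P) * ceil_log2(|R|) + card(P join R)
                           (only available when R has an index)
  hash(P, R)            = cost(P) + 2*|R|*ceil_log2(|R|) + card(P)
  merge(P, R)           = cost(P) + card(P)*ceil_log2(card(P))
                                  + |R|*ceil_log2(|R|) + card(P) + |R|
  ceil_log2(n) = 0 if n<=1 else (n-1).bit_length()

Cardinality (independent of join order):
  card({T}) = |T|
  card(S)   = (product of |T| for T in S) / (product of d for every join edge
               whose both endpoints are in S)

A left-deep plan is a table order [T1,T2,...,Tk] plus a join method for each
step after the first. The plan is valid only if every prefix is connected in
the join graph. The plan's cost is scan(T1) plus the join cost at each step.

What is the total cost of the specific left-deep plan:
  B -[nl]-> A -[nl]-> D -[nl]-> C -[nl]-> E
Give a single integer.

step 1: scan B: cost=120, card=120
step 2: join A via nl
    card(P join A) = 120*200/(8) = 3000
    cost = 120 + 120*200 = 24120
step 3: join D via nl
    card(P join D) = 3000*200/(100) = 6000
    cost = 24120 + 3000*200 = 624120
step 4: join C via nl
    card(P join C) = 6000*200/(2) = 600000
    cost = 624120 + 6000*200 = 1824120
step 5: join E via nl
    card(P join E) = 600000*40/(8) = 3000000
    cost = 1824120 + 600000*40 = 25824120

25824120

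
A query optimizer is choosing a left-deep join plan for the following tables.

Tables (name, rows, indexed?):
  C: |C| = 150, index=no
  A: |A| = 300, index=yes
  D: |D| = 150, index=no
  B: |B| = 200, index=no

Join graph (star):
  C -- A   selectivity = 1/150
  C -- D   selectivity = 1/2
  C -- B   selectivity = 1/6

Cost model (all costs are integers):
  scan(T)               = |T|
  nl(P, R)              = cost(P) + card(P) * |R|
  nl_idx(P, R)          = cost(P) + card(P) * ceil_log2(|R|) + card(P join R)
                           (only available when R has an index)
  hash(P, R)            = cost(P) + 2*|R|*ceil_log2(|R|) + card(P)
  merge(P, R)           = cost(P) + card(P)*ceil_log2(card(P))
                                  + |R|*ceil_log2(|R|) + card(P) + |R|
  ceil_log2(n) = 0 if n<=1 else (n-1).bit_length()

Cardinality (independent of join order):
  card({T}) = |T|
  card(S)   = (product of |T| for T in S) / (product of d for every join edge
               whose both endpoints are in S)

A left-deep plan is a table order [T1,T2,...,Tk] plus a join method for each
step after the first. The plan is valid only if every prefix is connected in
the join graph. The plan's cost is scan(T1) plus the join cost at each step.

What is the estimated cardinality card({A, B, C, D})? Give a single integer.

Tables in S: A(300), B(200), C(150), D(150)
Edges inside S: C-A(d=150), C-D(d=2), C-B(d=6)
numerator = 300 * 200 * 150 * 150 = 1350000000
denominator = 150 * 2 * 6 = 1800
card(S) = 1350000000 / 1800 = 750000

750000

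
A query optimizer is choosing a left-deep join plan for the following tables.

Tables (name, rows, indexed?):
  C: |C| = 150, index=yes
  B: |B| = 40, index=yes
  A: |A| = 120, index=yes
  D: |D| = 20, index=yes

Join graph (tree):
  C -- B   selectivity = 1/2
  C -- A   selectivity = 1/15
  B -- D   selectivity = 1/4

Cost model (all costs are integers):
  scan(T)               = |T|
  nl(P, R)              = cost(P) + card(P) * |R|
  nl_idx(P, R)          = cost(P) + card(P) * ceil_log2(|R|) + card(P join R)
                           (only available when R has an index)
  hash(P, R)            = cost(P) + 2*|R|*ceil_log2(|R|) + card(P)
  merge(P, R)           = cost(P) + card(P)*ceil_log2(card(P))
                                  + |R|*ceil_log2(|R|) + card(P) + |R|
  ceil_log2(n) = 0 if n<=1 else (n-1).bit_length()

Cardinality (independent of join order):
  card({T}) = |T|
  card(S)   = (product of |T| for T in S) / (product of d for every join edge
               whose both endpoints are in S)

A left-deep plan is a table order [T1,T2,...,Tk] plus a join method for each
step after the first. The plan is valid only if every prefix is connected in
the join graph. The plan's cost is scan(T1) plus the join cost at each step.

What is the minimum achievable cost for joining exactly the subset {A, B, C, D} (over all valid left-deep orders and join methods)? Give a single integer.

19560

Selinger DP over subsets of {A,B,C,D}:
  {C}: scan cost=150, card=150
  {B}: scan cost=40, card=40
  {A}: scan cost=120, card=120
  {D}: scan cost=20, card=20
  {BC}: card=3000; try (B,hash)→780, (C,merge)→1670, (B,merge)→1780, (C,hash)→2480, (C,nl_idx)→3360, (B,nl_idx)→4050 …(+2); best=780 via (B,hash)
  {AC}: card=1200; try (A,hash)→1980, (C,nl_idx)→2280, (A,nl_idx)→2400, (C,merge)→2430, (A,merge)→2460, (C,hash)→2640 …(+2); best=1980 via (A,hash)
  {BD}: card=200; try (D,hash)→280, (B,nl_idx)→340, (B,merge)→420, (D,merge)→440, (D,nl_idx)→440, (B,hash)→520 …(+2); best=280 via (D,hash)
  {ABC}: card=24000; try (B,hash)→3660, (A,hash)→5460, (B,merge)→16660, (B,nl_idx)→33180, (A,merge)→40740, (A,nl_idx)→45780 …(+2); best=3660 via (B,hash)
  {BCD}: card=15000; try (C,hash)→2880, (C,merge)→3430, (D,hash)→3980, (C,nl_idx)→16880, (C,nl)→30280, (D,nl_idx)→30780 …(+2); best=2880 via (C,hash)
  {ABCD}: card=120000; try (A,hash)→19560, (D,hash)→27860, (A,nl_idx)→227880, (A,merge)→228840, (D,nl_idx)→243660, (D,merge)→387780 …(+2); best=19560 via (A,hash)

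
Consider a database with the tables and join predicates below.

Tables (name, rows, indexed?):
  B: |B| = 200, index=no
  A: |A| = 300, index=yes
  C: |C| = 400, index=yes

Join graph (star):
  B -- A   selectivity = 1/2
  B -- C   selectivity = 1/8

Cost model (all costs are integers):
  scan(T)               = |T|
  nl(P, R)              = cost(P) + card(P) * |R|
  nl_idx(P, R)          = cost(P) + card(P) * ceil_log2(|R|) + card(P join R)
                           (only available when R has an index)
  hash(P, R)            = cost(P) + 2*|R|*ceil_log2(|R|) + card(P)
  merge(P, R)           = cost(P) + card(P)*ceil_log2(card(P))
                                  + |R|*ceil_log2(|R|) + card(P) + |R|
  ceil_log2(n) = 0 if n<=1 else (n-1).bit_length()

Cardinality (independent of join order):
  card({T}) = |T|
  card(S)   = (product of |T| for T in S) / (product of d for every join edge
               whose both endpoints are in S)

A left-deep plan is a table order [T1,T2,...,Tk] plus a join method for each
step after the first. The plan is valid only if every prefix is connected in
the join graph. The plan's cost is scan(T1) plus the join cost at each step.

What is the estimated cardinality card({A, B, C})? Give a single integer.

1500000

Tables in S: A(300), B(200), C(400)
Edges inside S: B-A(d=2), B-C(d=8)
numerator = 300 * 200 * 400 = 24000000
denominator = 2 * 8 = 16
card(S) = 24000000 / 16 = 1500000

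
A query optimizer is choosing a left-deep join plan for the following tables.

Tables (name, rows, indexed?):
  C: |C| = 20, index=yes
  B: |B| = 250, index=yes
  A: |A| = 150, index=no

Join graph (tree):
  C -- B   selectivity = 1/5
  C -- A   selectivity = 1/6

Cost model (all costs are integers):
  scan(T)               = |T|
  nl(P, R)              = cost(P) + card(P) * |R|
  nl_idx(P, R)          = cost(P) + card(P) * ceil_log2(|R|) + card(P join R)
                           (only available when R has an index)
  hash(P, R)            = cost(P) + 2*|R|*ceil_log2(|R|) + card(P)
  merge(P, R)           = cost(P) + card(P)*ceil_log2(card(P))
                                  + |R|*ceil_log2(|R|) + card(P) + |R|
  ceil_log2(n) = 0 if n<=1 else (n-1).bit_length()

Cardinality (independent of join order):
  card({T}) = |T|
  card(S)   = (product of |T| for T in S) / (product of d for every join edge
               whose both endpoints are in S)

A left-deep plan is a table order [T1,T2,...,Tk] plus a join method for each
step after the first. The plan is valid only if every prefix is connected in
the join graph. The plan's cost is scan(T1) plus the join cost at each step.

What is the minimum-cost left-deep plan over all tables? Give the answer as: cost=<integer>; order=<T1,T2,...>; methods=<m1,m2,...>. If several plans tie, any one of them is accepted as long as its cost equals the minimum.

Selinger DP (subsets sized 1..n):
  {C}: scan cost=20, card=20
  {B}: scan cost=250, card=250
  {A}: scan cost=150, card=150
  {BC}: card=1000; try (C,hash)→700, (B,nl_idx)→1180, (B,merge)→2390, (C,nl_idx)→2500, (C,merge)→2620, (B,hash)→4040 …(+2); best=700 via (C,hash)
  {AC}: card=500; try (C,hash)→500, (C,nl_idx)→1400, (A,merge)→1490, (C,merge)→1620, (A,hash)→2440, (A,nl)→3020 …(+1); best=500 via (C,hash)
  {ABC}: card=25000; try (A,hash)→4100, (B,hash)→5000, (B,merge)→7750, (A,merge)→13050, (B,nl_idx)→29500, (B,nl)→125500 …(+1); best=4100 via (A,hash)

cost=4100; order=B,C,A; methods=hash,hash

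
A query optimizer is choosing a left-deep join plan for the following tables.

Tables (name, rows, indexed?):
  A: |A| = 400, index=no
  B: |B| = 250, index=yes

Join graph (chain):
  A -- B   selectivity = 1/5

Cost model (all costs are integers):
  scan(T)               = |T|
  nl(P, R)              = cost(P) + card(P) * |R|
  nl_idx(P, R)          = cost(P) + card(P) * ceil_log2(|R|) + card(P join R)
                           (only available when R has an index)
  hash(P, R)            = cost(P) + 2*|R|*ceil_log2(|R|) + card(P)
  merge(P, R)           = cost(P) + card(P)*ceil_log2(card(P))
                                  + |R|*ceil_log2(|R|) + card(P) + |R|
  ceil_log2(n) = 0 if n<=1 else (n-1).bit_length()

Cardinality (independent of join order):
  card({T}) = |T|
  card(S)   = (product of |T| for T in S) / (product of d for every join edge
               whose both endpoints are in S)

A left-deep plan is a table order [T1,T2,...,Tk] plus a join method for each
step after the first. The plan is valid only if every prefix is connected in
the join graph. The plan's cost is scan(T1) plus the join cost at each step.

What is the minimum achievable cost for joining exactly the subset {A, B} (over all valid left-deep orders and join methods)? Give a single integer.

Selinger DP over subsets of {A,B}:
  {A}: scan cost=400, card=400
  {B}: scan cost=250, card=250
  {AB}: card=20000; try (B,hash)→4800, (A,merge)→6500, (B,merge)→6650, (A,hash)→7700, (B,nl_idx)→23600, (A,nl)→100250 …(+1); best=4800 via (B,hash)

4800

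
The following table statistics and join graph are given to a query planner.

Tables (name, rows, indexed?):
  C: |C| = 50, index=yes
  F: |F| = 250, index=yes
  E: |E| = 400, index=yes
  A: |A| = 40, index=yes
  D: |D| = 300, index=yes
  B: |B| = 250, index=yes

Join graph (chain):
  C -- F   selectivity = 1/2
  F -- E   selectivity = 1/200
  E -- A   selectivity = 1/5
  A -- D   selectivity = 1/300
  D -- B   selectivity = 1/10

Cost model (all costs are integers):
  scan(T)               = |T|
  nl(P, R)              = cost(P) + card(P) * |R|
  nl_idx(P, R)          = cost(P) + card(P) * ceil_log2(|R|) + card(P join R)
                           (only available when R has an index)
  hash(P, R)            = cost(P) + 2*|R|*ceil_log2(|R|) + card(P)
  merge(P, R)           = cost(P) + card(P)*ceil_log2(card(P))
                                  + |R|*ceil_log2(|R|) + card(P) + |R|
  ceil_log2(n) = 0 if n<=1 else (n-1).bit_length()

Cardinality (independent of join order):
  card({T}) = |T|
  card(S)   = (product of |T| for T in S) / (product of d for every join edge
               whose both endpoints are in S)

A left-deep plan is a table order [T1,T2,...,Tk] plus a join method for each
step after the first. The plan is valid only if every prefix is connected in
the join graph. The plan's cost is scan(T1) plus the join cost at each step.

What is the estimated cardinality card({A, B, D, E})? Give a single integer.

Tables in S: A(40), B(250), D(300), E(400)
Edges inside S: E-A(d=5), A-D(d=300), D-B(d=10)
numerator = 40 * 250 * 300 * 400 = 1200000000
denominator = 5 * 300 * 10 = 15000
card(S) = 1200000000 / 15000 = 80000

80000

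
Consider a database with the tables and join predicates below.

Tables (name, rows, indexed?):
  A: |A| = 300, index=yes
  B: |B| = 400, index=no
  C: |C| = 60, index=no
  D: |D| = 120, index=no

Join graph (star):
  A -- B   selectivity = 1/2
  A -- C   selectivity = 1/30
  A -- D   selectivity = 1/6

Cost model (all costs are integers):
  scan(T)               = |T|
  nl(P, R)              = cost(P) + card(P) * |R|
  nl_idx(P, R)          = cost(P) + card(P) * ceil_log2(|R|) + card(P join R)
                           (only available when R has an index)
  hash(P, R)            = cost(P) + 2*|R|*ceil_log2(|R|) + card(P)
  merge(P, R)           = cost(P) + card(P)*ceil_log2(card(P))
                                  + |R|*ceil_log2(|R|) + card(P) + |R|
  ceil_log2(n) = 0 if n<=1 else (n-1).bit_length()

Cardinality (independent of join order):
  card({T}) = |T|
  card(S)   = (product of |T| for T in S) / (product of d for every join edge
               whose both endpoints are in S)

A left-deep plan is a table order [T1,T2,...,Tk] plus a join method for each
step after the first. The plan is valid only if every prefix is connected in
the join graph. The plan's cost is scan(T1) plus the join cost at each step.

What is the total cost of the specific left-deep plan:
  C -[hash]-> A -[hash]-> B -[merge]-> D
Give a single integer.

step 1: scan C: cost=60, card=60
step 2: join A via hash
    card(P join A) = 60*300/(30) = 600
    cost = 60 + 2*300*9 + 60 = 5520
step 3: join B via hash
    card(P join B) = 600*400/(2) = 120000
    cost = 5520 + 2*400*9 + 600 = 13320
step 4: join D via merge
    card(P join D) = 120000*120/(6) = 2400000
    cost = 13320 + 120000*17 + 120*7 + 120000 + 120 = 2174280

2174280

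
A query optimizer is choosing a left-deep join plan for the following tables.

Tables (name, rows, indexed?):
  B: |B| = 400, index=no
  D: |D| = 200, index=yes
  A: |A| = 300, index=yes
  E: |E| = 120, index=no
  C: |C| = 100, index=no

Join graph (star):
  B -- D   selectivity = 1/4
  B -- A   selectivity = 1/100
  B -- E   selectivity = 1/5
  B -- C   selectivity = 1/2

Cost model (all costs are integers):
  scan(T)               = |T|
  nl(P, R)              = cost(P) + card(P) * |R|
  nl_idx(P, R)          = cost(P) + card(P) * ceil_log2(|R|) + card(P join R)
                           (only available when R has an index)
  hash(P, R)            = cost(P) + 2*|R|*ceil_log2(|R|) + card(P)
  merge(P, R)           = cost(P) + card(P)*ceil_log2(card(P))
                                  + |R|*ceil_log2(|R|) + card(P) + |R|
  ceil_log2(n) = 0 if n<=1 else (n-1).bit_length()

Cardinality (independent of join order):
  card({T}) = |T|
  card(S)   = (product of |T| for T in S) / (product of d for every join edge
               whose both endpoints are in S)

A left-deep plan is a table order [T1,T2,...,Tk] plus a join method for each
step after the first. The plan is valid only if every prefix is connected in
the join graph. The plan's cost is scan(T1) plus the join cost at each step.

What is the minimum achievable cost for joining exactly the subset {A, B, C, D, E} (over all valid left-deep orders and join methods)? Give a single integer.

1481480

Selinger DP over subsets of {A,B,C,D,E}:
  {B}: scan cost=400, card=400
  {D}: scan cost=200, card=200
  {A}: scan cost=300, card=300
  {E}: scan cost=120, card=120
  {C}: scan cost=100, card=100
  {BD}: card=20000; try (D,hash)→4000, (B,merge)→6000, (D,merge)→6200, (B,hash)→7600, (D,nl_idx)→23600, (B,nl)→80200 …(+1); best=4000 via (D,hash)
  {AB}: card=1200; try (A,nl_idx)→5200, (A,hash)→6200, (B,merge)→7300, (A,merge)→7400, (B,hash)→7800, (B,nl)→120300 …(+1); best=5200 via (A,nl_idx)
  {BE}: card=9600; try (E,hash)→2480, (B,merge)→5080, (E,merge)→5360, (B,hash)→7440, (B,nl)→48120, (E,nl)→48400; best=2480 via (E,hash)
  {BC}: card=20000; try (C,hash)→2200, (B,merge)→4900, (C,merge)→5200, (B,hash)→7400, (B,nl)→40100, (C,nl)→40400; best=2200 via (C,hash)
  {ABD}: card=60000; try (D,hash)→9600, (D,merge)→21400, (A,hash)→29400, (D,nl_idx)→74800, (A,nl_idx)→244000, (D,nl)→245200 …(+2); best=9600 via (D,hash)
  {BDE}: card=480000; try (D,hash)→15280, (E,hash)→25680, (D,merge)→148280, (E,merge)→324960, (D,nl_idx)→559280, (D,nl)→1922480 …(+1); best=15280 via (D,hash)
  {BCD}: card=1000000; try (D,hash)→25400, (C,hash)→25400, (D,merge)→324000, (C,merge)→324800, (D,nl_idx)→1162200, (C,nl)→2004000 …(+1); best=25400 via (D,hash)
  {ABE}: card=28800; try (E,hash)→8080, (A,hash)→17480, (E,merge)→20560, (A,nl_idx)→117680, (E,nl)→149200, (A,merge)→149480 …(+1); best=8080 via (E,hash)
  {ABC}: card=60000; try (C,hash)→7800, (C,merge)→20400, (A,hash)→27600, (C,nl)→125200, (A,nl_idx)→242200, (A,merge)→325200 …(+1); best=7800 via (C,hash)
  {BCE}: card=480000; try (C,hash)→13480, (E,hash)→23880, (C,merge)→147280, (E,merge)→323160, (C,nl)→962480, (E,nl)→2402200; best=13480 via (C,hash)
  {ABDE}: card=1440000; try (D,hash)→40080, (E,hash)→71280, (D,merge)→470680, (A,hash)→500680, (E,merge)→1030560, (D,nl_idx)→1678480 …(+5); best=40080 via (D,hash)
  {ABCD}: card=3000000; try (D,hash)→71000, (C,hash)→71000, (D,merge)→1029600, (C,merge)→1030400, (A,hash)→1030800, (D,nl_idx)→3487800 …(+5); best=71000 via (D,hash)
  {BCDE}: card=24000000; try (D,hash)→496680, (C,hash)→496680, (E,hash)→1027080, (D,merge)→9615280, (C,merge)→9616080, (E,merge)→21026360 …(+4); best=496680 via (D,hash)
  {ABCE}: card=1440000; try (C,hash)→38280, (E,hash)→69480, (C,merge)→469680, (A,hash)→498880, (E,merge)→1028760, (C,nl)→2888080 …(+4); best=38280 via (C,hash)
  {ABCDE}: card=72000000; try (D,hash)→1481480, (C,hash)→1481480, (E,hash)→3072680, (A,hash)→24502080, (D,merge)→31720080, (C,merge)→31720880 …(+8); best=1481480 via (D,hash)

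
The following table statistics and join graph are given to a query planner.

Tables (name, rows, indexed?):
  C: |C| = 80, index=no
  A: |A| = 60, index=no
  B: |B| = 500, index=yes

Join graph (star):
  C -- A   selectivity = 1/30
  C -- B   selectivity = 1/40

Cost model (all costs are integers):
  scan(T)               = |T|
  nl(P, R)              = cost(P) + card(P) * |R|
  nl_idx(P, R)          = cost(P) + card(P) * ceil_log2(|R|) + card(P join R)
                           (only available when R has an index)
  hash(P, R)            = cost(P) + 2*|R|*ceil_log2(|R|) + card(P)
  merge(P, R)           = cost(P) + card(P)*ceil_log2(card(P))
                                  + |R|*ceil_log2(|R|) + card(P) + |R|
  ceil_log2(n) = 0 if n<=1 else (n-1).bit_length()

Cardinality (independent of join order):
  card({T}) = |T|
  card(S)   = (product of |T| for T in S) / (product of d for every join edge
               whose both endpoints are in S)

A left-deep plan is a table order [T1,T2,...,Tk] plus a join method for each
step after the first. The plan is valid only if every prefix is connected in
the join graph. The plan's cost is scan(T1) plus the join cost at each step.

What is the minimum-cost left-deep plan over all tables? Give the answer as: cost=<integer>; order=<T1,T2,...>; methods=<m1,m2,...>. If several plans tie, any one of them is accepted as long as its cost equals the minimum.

cost=3520; order=C,B,A; methods=nl_idx,hash

Selinger DP (subsets sized 1..n):
  {C}: scan cost=80, card=80
  {A}: scan cost=60, card=60
  {B}: scan cost=500, card=500
  {AC}: card=160; try (A,hash)→880, (C,merge)→1120, (A,merge)→1140, (C,hash)→1240, (C,nl)→4860, (A,nl)→4880; best=880 via (A,hash)
  {BC}: card=1000; try (B,nl_idx)→1800, (C,hash)→2120, (B,merge)→5720, (C,merge)→6140, (B,hash)→9160, (B,nl)→40080 …(+1); best=1800 via (B,nl_idx)
  {ABC}: card=2000; try (A,hash)→3520, (B,nl_idx)→4320, (B,merge)→7320, (B,hash)→10040, (A,merge)→13220, (A,nl)→61800 …(+1); best=3520 via (A,hash)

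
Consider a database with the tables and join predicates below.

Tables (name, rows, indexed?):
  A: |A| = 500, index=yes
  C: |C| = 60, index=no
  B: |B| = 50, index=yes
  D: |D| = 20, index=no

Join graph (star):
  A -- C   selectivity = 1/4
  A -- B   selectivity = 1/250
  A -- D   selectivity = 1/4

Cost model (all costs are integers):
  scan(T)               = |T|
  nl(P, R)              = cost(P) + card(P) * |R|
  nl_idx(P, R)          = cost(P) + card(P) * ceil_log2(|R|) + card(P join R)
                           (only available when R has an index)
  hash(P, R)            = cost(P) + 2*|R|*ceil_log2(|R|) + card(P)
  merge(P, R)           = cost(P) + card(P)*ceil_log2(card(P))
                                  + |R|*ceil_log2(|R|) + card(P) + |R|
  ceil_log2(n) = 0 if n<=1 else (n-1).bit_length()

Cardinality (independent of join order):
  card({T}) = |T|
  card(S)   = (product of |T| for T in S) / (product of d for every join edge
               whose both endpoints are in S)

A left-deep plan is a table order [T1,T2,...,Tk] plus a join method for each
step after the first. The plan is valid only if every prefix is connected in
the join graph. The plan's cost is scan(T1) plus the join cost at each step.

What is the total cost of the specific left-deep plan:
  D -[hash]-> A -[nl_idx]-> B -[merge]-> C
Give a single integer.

29960

step 1: scan D: cost=20, card=20
step 2: join A via hash
    card(P join A) = 20*500/(4) = 2500
    cost = 20 + 2*500*9 + 20 = 9040
step 3: join B via nl_idx
    card(P join B) = 2500*50/(250) = 500
    cost = 9040 + 2500*6 + 500 = 24540
step 4: join C via merge
    card(P join C) = 500*60/(4) = 7500
    cost = 24540 + 500*9 + 60*6 + 500 + 60 = 29960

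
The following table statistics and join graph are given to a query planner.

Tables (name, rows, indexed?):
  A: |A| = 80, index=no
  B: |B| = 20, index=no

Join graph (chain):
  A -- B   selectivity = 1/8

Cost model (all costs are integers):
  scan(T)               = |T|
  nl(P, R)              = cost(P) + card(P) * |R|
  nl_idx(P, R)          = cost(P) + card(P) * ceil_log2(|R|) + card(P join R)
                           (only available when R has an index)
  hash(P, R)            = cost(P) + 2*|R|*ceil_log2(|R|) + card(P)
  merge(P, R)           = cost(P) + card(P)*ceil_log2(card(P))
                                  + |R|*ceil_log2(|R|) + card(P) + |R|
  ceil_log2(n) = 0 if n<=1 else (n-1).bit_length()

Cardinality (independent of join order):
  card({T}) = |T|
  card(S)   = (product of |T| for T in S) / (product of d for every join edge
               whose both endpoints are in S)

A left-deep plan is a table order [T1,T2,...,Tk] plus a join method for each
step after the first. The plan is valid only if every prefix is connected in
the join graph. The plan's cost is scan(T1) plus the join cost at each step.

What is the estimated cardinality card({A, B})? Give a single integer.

Tables in S: A(80), B(20)
Edges inside S: A-B(d=8)
numerator = 80 * 20 = 1600
denominator = 8 = 8
card(S) = 1600 / 8 = 200

200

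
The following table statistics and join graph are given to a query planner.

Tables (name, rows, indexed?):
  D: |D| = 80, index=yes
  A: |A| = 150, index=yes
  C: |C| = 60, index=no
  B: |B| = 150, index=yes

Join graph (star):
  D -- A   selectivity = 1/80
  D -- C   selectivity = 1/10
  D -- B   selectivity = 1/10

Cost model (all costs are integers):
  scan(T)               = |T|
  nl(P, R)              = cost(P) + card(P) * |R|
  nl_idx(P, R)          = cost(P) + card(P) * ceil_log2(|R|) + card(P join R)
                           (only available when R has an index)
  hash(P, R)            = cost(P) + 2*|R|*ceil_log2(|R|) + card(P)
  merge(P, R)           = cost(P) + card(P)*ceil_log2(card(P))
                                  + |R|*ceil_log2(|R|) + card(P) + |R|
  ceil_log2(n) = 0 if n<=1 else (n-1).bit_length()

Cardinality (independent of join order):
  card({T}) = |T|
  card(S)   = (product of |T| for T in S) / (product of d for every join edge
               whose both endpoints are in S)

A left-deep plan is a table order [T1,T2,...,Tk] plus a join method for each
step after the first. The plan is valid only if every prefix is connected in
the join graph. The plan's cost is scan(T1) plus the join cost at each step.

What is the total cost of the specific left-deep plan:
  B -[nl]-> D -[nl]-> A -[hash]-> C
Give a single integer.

step 1: scan B: cost=150, card=150
step 2: join D via nl
    card(P join D) = 150*80/(10) = 1200
    cost = 150 + 150*80 = 12150
step 3: join A via nl
    card(P join A) = 1200*150/(80) = 2250
    cost = 12150 + 1200*150 = 192150
step 4: join C via hash
    card(P join C) = 2250*60/(10) = 13500
    cost = 192150 + 2*60*6 + 2250 = 195120

195120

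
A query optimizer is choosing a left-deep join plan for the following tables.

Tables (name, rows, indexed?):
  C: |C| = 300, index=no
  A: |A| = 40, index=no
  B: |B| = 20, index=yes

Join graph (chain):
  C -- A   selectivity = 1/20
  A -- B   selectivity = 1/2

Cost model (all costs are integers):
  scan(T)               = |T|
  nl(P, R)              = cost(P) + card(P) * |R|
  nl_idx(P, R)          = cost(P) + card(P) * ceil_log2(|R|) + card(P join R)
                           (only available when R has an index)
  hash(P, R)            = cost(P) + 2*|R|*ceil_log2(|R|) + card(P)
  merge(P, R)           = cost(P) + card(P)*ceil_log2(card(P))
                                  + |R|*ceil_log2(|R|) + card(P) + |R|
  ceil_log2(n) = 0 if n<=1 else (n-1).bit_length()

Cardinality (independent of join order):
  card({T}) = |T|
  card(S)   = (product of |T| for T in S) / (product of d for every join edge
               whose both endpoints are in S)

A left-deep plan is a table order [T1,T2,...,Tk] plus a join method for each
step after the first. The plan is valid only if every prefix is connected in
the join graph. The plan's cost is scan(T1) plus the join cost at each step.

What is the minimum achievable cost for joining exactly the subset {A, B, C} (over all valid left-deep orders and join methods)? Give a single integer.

1880

Selinger DP over subsets of {A,B,C}:
  {C}: scan cost=300, card=300
  {A}: scan cost=40, card=40
  {B}: scan cost=20, card=20
  {AC}: card=600; try (A,hash)→1080, (C,merge)→3320, (A,merge)→3580, (C,hash)→5480, (C,nl)→12040, (A,nl)→12300; best=1080 via (A,hash)
  {AB}: card=400; try (B,hash)→280, (A,merge)→420, (B,merge)→440, (A,hash)→520, (B,nl_idx)→640, (A,nl)→820 …(+1); best=280 via (B,hash)
  {ABC}: card=6000; try (B,hash)→1880, (C,hash)→6080, (C,merge)→7280, (B,merge)→7800, (B,nl_idx)→10080, (B,nl)→13080 …(+1); best=1880 via (B,hash)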